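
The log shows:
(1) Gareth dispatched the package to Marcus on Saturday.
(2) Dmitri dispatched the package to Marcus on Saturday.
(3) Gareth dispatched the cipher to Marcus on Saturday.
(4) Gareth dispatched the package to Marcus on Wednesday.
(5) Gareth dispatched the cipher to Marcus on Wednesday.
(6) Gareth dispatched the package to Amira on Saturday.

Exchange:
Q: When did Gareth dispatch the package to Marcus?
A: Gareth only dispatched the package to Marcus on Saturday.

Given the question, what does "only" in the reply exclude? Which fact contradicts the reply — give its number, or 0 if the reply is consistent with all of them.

4

Answering "When did ...?" puts focus on the setting — here, "on Saturday".
So "only" ranges over settings; the rest (same agent, thing, recipient (Gareth / the package / Marcus)) is presupposed.
Fact (4) shares the background with a different setting (on Wednesday) — counterexample.
(Fact (3) would refute a reading with focus on the thing — but that is not what the question asks.)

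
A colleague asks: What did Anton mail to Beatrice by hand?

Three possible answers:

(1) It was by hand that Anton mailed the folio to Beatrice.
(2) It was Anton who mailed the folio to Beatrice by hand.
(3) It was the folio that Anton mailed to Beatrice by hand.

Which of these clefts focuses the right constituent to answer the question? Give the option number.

The question word "what" targets the direct object.
Option (1) clefts "by hand" — the manner, not what was asked.
Option (2) clefts "Anton" — the subject (agent), not what was asked.
Option (3) clefts "the folio" — that matches what the question asks about.
So the congruent reply is (3).

3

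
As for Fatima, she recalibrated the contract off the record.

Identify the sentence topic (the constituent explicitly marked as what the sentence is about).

Fatima

The construction explicitly marks "Fatima" as what the sentence is about — the topic.
The remainder of the clause is the comment (what is said about the topic).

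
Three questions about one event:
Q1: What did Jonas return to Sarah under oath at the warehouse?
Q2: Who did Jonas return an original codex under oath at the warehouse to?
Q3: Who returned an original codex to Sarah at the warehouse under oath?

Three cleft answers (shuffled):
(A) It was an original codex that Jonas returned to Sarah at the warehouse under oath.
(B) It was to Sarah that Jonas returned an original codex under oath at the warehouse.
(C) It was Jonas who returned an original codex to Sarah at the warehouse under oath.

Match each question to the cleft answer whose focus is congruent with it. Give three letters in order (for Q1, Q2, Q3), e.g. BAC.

Q1 asks about the direct object; cleft (A) focuses "an original codex", which is the direct object — so Q1 → A.
Q2 asks about the recipient; cleft (B) focuses "to Sarah", which is the recipient — so Q2 → B.
Q3 asks about the subject (agent); cleft (C) focuses "Jonas", which is the subject (agent) — so Q3 → C.
Mapping: Q1→A, Q2→B, Q3→C.

ABC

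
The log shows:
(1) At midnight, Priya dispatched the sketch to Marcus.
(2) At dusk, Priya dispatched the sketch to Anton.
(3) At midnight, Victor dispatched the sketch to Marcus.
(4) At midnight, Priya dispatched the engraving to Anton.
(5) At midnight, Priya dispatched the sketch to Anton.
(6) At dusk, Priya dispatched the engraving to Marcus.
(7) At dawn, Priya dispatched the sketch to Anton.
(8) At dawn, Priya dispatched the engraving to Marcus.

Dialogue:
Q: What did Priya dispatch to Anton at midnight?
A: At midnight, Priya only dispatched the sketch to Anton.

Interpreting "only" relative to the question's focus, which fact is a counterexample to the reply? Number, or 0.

4

Answering "What did ...?" puts focus on the thing — here, "the sketch".
So "only" ranges over things; the rest (Priya as agent and Anton as recipient and at midnight as setting) is presupposed.
Fact (4) keeps Priya as agent and Anton as recipient and at midnight as setting but has thing = the engraving; that refutes the reply.
(Fact (1) would refute a reading with focus on the recipient — but that is not what the question asks.)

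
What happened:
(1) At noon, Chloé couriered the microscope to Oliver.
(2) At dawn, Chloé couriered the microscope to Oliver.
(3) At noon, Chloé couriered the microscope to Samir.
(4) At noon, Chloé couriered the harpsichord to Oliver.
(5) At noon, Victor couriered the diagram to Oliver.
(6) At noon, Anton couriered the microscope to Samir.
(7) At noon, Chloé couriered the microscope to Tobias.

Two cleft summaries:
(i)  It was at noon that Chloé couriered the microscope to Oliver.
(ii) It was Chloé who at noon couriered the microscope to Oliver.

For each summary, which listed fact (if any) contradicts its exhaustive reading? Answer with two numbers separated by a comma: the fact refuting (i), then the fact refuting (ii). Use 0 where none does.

2, 0

(i): focus "at noon". Looking for Chloé as agent and the microscope as thing and Oliver as recipient with some other setting — fact (2) has at dawn there. Refuted.
(ii): focus "Chloé". No fact shares the microscope as thing and Oliver as recipient and at noon as setting with a different agent. 0.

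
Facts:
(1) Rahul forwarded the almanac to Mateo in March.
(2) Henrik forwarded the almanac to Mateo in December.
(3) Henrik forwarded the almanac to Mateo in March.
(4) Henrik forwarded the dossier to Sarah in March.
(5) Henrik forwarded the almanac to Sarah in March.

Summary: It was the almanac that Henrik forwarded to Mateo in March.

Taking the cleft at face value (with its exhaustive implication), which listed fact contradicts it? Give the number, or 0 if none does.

0

The cleft puts "the almanac" in focus and presupposes the open proposition with Henrik as agent and Mateo as recipient and in March as setting.
The exhaustive reading says no other thing fits that background.
No listed fact matches the background with a different thing. Exhaustivity holds.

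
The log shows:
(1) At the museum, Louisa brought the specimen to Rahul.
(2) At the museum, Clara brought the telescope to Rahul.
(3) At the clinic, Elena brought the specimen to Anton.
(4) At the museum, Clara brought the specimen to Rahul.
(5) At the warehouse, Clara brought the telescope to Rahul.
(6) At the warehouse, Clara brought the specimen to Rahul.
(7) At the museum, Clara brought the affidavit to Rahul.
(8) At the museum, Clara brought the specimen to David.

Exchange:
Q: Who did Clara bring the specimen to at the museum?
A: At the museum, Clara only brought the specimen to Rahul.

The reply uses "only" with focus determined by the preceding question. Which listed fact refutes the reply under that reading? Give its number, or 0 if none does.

The question "Who did ... to ...?" targets the recipient, so in the reply the focus falls on "Rahul".
"Only" then excludes alternative recipients while the background — Clara as agent and the specimen as thing and at the museum as setting — is held fixed.
Fact (8) keeps Clara as agent and the specimen as thing and at the museum as setting but has recipient = David; that refutes the reply.
(Fact (2) would refute a reading with focus on the thing — but that is not what the question asks.)

8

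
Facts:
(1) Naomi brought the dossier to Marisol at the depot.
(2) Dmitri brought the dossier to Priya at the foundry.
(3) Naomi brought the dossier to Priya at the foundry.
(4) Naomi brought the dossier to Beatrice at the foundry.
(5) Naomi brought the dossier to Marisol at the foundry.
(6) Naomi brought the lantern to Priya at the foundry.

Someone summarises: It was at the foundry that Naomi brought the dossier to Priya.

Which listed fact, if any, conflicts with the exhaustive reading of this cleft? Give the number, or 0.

The cleft puts "at the foundry" in focus and presupposes the open proposition with same agent, thing, recipient (Naomi / the dossier / Priya).
Exhaustivity: at the foundry is the only setting satisfying that background.
Every other fact differs from the presupposition on some backgrounded slot, so none challenges the exhaustivity.

0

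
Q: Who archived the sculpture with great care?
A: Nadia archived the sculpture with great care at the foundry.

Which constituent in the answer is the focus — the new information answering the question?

The wh-word "who" asks about the subject (agent).
In the answer, "the sculpture" and "with great care" are given — repeated from the question.
"at the foundry" is also new, but it specifies the location, which is not what the question asks about — so it is not the focus.
The constituent filling the subject (agent) gap is "Nadia"; that is the focus.

Nadia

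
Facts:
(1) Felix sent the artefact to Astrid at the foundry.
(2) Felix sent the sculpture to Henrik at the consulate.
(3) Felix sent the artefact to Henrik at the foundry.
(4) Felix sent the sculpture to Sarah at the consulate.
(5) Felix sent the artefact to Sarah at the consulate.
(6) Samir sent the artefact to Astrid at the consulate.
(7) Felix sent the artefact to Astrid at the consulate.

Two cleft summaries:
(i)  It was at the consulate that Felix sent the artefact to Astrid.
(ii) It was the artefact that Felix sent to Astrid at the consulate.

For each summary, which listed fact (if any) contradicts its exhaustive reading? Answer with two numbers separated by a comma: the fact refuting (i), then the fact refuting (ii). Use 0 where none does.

1, 0

Summary (i) focuses "at the consulate" (the setting); background same agent, thing, recipient (Felix / the artefact / Astrid). Fact (1) matches that background with setting = at the foundry — refutes (i).
Summary (ii) focuses "the artefact" (the thing); background same agent, recipient, setting (Felix / Astrid / at the consulate). No fact matches that background with a different thing, so 0.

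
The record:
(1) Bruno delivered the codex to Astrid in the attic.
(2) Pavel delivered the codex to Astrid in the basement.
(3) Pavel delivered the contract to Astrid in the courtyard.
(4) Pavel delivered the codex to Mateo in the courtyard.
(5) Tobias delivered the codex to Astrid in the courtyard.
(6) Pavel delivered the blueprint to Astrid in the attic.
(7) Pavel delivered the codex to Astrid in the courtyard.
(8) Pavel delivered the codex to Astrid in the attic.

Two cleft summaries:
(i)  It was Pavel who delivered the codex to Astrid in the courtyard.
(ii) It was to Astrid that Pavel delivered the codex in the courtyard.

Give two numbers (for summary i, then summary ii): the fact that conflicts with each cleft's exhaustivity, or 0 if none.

Summary (i) focuses "Pavel" (the agent); background same thing, recipient, setting (the codex / Astrid / in the courtyard). Fact (5) matches that background with agent = Tobias — refutes (i).
Summary (ii) focuses "Astrid" (the recipient); background same agent, thing, setting (Pavel / the codex / in the courtyard). Fact (4) matches that background with recipient = Mateo — refutes (ii).

5, 4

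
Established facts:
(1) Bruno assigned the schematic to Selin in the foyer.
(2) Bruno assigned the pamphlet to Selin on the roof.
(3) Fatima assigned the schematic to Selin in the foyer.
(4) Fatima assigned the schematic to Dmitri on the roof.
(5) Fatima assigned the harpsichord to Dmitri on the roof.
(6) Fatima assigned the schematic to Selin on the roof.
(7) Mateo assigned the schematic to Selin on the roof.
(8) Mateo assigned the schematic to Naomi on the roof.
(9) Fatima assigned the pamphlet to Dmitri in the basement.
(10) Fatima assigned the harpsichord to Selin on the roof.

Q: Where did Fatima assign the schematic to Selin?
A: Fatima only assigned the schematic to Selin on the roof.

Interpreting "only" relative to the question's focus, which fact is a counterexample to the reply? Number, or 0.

The question "Where did ...?" targets the setting, so in the reply the focus falls on "on the roof".
So "only" ranges over settings; the rest (same agent, thing, recipient (Fatima / the schematic / Selin)) is presupposed.
Fact (3) keeps same agent, thing, recipient (Fatima / the schematic / Selin) but has setting = in the foyer; that refutes the reply.
(Fact (10) would refute a reading with focus on the thing — but that is not what the question asks.)

3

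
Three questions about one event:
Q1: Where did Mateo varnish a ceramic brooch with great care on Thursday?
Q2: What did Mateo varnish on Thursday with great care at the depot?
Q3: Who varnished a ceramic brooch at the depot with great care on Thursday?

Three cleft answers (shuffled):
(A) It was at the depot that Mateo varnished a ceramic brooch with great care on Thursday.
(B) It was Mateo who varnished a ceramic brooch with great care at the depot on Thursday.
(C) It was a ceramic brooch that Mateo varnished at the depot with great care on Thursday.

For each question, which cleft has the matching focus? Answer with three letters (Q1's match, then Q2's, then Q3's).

ACB

Q1 asks about the location; cleft (A) focuses "at the depot", which is the location — so Q1 → A.
Q2 asks about the direct object; cleft (C) focuses "a ceramic brooch", which is the direct object — so Q2 → C.
Q3 asks about the subject (agent); cleft (B) focuses "Mateo", which is the subject (agent) — so Q3 → B.
Mapping: Q1→A, Q2→C, Q3→B.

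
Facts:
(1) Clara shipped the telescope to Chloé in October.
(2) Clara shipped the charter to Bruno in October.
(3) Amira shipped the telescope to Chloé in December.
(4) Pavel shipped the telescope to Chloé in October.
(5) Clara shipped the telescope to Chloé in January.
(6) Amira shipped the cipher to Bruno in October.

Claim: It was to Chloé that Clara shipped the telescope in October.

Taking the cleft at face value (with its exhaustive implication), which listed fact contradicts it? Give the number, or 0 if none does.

0

Focus of the cleft: "Chloé" (the recipient). Presupposed background: Clara as agent and the telescope as thing and in October as setting.
Exhaustivity: Chloé is the only recipient satisfying that background.
No listed fact matches the background with a different recipient. Exhaustivity holds.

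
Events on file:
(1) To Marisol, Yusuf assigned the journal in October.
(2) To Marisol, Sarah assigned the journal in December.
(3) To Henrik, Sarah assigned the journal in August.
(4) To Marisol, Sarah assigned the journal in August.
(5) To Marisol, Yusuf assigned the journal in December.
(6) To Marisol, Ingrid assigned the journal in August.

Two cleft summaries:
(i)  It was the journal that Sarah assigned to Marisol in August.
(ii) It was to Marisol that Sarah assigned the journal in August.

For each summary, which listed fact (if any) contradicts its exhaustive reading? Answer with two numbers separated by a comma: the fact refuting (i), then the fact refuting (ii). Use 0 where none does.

0, 3

(i): focus "the journal". No fact shares agent = Sarah, recipient = Marisol, setting = in August with a different thing. 0.
(ii): focus "Marisol". Looking for agent = Sarah, thing = the journal, setting = in August with some other recipient — fact (3) has Henrik there. Refuted.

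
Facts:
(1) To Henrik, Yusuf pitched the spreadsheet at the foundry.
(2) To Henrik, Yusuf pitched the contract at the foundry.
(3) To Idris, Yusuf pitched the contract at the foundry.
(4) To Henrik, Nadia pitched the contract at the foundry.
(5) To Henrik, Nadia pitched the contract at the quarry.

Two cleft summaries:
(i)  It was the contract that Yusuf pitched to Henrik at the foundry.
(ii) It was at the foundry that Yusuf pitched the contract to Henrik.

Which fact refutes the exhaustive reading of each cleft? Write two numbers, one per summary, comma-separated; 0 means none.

1, 0

Summary (i) focuses "the contract" (the thing); background same agent, recipient, setting (Yusuf / Henrik / at the foundry). Fact (1) matches that background with thing = the spreadsheet — refutes (i).
Summary (ii) focuses "at the foundry" (the setting); background same agent, thing, recipient (Yusuf / the contract / Henrik). No fact matches that background with a different setting, so 0.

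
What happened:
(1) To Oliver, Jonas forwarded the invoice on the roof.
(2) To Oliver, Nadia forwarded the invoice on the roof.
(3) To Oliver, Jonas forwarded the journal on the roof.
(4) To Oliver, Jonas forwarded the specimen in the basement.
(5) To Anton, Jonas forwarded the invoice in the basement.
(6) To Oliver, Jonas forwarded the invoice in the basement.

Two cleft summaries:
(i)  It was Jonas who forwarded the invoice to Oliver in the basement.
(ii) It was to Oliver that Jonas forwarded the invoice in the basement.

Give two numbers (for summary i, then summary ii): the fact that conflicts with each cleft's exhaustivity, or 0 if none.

0, 5

Summary (i) focuses "Jonas" (the agent); background same thing, recipient, setting (the invoice / Oliver / in the basement). No fact matches that background with a different agent, so 0.
Summary (ii) focuses "Oliver" (the recipient); background same agent, thing, setting (Jonas / the invoice / in the basement). Fact (5) matches that background with recipient = Anton — refutes (ii).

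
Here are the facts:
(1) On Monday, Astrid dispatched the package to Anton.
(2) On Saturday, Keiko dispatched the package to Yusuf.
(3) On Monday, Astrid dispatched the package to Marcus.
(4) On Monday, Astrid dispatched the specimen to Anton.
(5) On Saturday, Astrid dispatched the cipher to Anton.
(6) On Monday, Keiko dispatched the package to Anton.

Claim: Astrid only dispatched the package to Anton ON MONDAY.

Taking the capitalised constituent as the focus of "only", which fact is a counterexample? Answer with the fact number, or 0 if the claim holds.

Focus (in capitals) is "on Monday" — the setting. "Only" excludes alternative settings while holding fixed agent = Astrid, thing = the package, recipient = Anton.
No fact matches agent = Astrid, thing = the package, recipient = Anton with a different setting — every other fact differs on at least one backgrounded slot. So no fact refutes it.

0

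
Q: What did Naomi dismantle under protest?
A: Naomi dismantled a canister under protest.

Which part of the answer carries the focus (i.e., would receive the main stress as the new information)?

The wh-word "what" asks about the direct object.
In the answer, "Naomi" and "under protest" are given — repeated from the question.
The constituent filling the direct object gap is "a canister"; that is the focus and would carry nuclear stress.

a canister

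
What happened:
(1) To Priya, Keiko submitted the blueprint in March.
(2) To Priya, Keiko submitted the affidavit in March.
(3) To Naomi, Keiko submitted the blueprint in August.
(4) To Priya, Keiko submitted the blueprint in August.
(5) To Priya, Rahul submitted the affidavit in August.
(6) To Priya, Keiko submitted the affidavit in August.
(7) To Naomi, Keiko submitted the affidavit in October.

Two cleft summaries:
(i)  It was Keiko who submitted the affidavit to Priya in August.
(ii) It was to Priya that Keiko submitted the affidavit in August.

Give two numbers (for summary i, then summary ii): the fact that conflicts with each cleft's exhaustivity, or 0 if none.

5, 0

Summary (i) focuses "Keiko" (the agent); background the affidavit as thing and Priya as recipient and in August as setting. Fact (5) matches that background with agent = Rahul — refutes (i).
Summary (ii) focuses "Priya" (the recipient); background Keiko as agent and the affidavit as thing and in August as setting. No fact matches that background with a different recipient, so 0.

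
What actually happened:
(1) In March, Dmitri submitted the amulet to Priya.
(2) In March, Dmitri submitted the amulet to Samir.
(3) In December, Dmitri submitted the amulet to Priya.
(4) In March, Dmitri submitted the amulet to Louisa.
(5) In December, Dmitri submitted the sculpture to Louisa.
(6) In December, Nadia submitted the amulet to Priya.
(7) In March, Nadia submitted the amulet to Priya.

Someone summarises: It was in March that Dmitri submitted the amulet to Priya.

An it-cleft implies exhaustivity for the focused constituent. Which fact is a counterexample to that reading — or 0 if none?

3

Focus of the cleft: "in March" (the setting). Presupposed background: agent = Dmitri, thing = the amulet, recipient = Priya.
The exhaustive reading says no other setting fits that background.
Fact (3) shares the background but with setting = in December; exhaustivity is violated.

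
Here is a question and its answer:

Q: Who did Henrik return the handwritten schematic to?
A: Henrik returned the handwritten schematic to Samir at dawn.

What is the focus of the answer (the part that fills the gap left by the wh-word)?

to Samir

The wh-word "who" asks about the recipient.
In the answer, "Henrik" and "the handwritten schematic" are given — repeated from the question.
"at dawn" is also new, but it specifies the time, which is not what the question asks about — so it is not the focus.
The constituent filling the recipient gap is "to Samir"; that is the focus.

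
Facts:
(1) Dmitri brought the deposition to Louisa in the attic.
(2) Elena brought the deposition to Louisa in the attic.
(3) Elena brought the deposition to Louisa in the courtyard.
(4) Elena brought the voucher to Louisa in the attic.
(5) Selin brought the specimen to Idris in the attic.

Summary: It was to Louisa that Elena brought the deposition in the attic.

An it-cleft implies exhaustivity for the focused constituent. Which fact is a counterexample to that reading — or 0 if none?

The cleft puts "Louisa" in focus and presupposes the open proposition with Elena as agent and the deposition as thing and in the attic as setting.
Exhaustivity: Louisa is the only recipient satisfying that background.
Every other fact differs from the presupposition on some backgrounded slot, so none challenges the exhaustivity.

0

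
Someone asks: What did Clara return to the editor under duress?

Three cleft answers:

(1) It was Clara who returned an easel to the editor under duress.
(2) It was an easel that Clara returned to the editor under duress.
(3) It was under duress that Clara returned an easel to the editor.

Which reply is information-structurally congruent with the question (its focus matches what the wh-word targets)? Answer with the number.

The question word "what" targets the direct object.
Option (1) clefts "Clara" — the subject (agent), not what was asked.
Option (2) clefts "an easel" — that matches what the question asks about.
Option (3) clefts "under duress" — the manner, not what was asked.
So the congruent reply is (2).

2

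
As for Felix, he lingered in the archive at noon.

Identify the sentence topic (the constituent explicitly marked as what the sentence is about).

The construction explicitly marks "Felix" as what the sentence is about — the topic.
The remainder of the clause is the comment (what is said about the topic).

Felix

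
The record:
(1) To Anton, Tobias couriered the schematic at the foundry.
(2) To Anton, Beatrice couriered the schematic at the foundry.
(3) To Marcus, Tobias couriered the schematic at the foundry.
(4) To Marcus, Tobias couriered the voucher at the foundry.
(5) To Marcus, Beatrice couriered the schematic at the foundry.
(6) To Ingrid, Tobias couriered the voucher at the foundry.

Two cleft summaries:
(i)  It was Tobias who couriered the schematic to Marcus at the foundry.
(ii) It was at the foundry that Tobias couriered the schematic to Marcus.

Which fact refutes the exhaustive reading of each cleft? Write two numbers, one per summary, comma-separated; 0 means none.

5, 0

Summary (i) focuses "Tobias" (the agent); background same thing, recipient, setting (the schematic / Marcus / at the foundry). Fact (5) matches that background with agent = Beatrice — refutes (i).
Summary (ii) focuses "at the foundry" (the setting); background same agent, thing, recipient (Tobias / the schematic / Marcus). No fact matches that background with a different setting, so 0.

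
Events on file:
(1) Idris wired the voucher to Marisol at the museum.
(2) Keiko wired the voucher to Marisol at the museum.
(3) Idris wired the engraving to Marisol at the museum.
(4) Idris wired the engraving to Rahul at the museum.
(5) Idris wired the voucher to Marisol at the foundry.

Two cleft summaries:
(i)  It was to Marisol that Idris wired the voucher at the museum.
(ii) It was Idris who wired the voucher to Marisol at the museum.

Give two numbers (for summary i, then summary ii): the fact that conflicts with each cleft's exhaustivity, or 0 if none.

Summary (i) focuses "Marisol" (the recipient); background agent = Idris, thing = the voucher, setting = at the museum. No fact matches that background with a different recipient, so 0.
Summary (ii) focuses "Idris" (the agent); background thing = the voucher, recipient = Marisol, setting = at the museum. Fact (2) matches that background with agent = Keiko — refutes (ii).

0, 2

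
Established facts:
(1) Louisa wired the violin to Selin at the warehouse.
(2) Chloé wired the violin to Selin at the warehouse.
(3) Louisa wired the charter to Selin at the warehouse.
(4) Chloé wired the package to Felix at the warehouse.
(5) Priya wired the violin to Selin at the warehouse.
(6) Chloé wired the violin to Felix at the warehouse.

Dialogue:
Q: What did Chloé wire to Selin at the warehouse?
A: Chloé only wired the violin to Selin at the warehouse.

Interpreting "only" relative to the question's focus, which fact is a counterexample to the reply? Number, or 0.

Answering "What did ...?" puts focus on the thing — here, "the violin".
So "only" ranges over things; the rest (Chloé as agent and Selin as recipient and at the warehouse as setting) is presupposed.
No listed fact shares that background with another thing. Nothing contradicts the reply.
(Fact (6) would refute a reading with focus on the recipient — but that is not what the question asks.)

0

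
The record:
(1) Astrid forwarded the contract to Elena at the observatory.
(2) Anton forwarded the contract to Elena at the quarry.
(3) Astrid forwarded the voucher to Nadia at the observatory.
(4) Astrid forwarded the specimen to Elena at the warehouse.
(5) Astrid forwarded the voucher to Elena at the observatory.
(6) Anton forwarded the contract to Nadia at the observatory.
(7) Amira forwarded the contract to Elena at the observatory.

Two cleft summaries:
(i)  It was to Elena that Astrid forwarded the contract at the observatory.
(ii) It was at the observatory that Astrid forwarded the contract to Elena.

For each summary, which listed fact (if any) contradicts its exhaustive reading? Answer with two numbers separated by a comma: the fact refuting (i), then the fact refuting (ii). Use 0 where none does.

Summary (i) focuses "Elena" (the recipient); background agent = Astrid, thing = the contract, setting = at the observatory. No fact matches that background with a different recipient, so 0.
Summary (ii) focuses "at the observatory" (the setting); background agent = Astrid, thing = the contract, recipient = Elena. No fact matches that background with a different setting, so 0.

0, 0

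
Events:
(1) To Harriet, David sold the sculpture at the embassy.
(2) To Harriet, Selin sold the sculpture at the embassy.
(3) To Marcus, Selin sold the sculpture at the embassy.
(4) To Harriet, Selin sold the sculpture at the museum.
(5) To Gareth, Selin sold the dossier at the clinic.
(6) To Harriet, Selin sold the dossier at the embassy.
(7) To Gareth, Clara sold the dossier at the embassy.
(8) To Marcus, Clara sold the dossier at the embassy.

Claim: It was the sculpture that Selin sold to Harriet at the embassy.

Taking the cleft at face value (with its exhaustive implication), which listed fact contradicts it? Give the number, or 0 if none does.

The cleft puts "the sculpture" in focus and presupposes the open proposition with Selin as agent and Harriet as recipient and at the embassy as setting.
Exhaustivity: the sculpture is the only thing satisfying that background.
Fact (6) shares the background but with thing = the dossier; exhaustivity is violated.

6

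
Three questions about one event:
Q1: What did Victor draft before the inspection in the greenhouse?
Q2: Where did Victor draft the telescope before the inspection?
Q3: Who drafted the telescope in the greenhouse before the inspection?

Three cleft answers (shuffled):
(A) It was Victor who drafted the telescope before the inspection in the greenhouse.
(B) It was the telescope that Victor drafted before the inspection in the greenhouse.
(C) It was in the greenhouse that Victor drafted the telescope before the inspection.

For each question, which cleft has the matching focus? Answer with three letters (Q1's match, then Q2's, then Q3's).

Q1 asks about the direct object; cleft (B) focuses "the telescope", which is the direct object — so Q1 → B.
Q2 asks about the location; cleft (C) focuses "in the greenhouse", which is the location — so Q2 → C.
Q3 asks about the subject (agent); cleft (A) focuses "Victor", which is the subject (agent) — so Q3 → A.
Mapping: Q1→B, Q2→C, Q3→A.

BCA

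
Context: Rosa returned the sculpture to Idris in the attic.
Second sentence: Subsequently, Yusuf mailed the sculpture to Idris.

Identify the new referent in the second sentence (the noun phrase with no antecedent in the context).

"the sculpture" and "Idris" in the second sentence are given — already mentioned in the context.
"Yusuf" has no antecedent in the context; it is discourse-new.

Yusuf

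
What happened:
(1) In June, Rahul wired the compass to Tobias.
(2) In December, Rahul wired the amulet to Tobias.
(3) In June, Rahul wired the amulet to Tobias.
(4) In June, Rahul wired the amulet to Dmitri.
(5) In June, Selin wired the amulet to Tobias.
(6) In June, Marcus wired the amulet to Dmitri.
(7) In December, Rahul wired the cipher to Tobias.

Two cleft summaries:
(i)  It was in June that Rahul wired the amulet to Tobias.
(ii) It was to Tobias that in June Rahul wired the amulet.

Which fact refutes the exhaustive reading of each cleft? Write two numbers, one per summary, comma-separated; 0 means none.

2, 4

(i): focus "in June". Looking for same agent, thing, recipient (Rahul / the amulet / Tobias) with some other setting — fact (2) has in December there. Refuted.
(ii): focus "Tobias". Looking for same agent, thing, setting (Rahul / the amulet / in June) with some other recipient — fact (4) has Dmitri there. Refuted.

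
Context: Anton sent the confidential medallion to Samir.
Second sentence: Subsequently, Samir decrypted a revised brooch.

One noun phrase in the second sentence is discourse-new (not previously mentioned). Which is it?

"Samir" in the second sentence is given — already mentioned in the context.
"a revised brooch" has no antecedent in the context; it is discourse-new (the indefinite article also signals a new referent).

a revised brooch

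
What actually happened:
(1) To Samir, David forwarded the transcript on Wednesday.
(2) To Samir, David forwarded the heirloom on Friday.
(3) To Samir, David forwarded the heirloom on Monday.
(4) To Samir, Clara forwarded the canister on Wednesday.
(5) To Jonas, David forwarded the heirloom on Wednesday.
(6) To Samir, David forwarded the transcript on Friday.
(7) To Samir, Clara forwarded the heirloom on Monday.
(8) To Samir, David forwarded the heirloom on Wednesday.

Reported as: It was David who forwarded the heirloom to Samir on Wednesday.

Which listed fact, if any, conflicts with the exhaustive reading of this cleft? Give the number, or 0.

The cleft puts "David" in focus and presupposes the open proposition with the heirloom as thing and Samir as recipient and on Wednesday as setting.
The exhaustive reading says no other agent fits that background.
Every other fact differs from the presupposition on some backgrounded slot, so none challenges the exhaustivity.

0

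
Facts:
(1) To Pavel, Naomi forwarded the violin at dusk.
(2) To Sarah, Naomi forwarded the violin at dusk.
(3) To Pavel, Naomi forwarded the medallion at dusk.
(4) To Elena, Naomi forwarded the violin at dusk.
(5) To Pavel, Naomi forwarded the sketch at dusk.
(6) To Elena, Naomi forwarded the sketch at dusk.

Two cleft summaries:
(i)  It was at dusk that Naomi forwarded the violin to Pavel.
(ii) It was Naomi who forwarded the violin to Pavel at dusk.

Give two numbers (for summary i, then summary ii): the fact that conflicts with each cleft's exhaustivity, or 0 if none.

0, 0

Summary (i) focuses "at dusk" (the setting); background same agent, thing, recipient (Naomi / the violin / Pavel). No fact matches that background with a different setting, so 0.
Summary (ii) focuses "Naomi" (the agent); background same thing, recipient, setting (the violin / Pavel / at dusk). No fact matches that background with a different agent, so 0.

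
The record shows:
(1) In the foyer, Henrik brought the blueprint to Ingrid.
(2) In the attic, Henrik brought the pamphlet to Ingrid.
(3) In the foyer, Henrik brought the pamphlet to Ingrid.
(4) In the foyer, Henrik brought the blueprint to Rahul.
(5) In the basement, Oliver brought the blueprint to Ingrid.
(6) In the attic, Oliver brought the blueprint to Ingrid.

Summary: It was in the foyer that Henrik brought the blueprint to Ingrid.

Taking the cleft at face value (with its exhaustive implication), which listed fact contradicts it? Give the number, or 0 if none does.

0

The cleft puts "in the foyer" in focus and presupposes the open proposition with agent = Henrik, thing = the blueprint, recipient = Ingrid.
The exhaustive reading says no other setting fits that background.
Every other fact differs from the presupposition on some backgrounded slot, so none challenges the exhaustivity.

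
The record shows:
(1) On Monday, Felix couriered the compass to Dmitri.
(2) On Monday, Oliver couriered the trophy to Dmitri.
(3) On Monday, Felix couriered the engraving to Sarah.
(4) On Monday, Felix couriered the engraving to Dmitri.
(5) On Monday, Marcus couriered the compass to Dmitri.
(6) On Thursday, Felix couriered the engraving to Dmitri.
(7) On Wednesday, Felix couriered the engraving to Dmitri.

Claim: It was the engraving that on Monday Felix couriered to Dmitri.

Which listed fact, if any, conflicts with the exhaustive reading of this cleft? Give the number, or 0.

1

Focus of the cleft: "the engraving" (the thing). Presupposed background: same agent, recipient, setting (Felix / Dmitri / on Monday).
Exhaustivity: the engraving is the only thing satisfying that background.
Fact (1) shares the background but with thing = the compass; exhaustivity is violated.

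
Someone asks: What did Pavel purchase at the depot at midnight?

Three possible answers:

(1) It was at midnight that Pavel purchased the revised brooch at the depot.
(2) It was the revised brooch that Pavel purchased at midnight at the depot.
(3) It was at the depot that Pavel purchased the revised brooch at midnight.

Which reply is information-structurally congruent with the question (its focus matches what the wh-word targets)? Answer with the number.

The question word "what" targets the direct object.
Option (1) clefts "at midnight" — the time, not what was asked.
Option (2) clefts "the revised brooch" — that matches what the question asks about.
Option (3) clefts "at the depot" — the location, not what was asked.
So the congruent reply is (2).

2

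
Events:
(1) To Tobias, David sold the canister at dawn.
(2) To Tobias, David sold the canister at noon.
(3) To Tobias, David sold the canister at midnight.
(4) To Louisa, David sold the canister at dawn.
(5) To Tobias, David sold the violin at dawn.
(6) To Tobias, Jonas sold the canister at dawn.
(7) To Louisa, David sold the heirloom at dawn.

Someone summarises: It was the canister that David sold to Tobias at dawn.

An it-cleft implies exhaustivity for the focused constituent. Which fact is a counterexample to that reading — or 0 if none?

5

The cleft puts "the canister" in focus and presupposes the open proposition with agent = David, recipient = Tobias, setting = at dawn.
The exhaustive reading says no other thing fits that background.
But fact (5) also has agent = David, recipient = Tobias, setting = at dawn, with thing = the violin — so the exhaustive reading fails.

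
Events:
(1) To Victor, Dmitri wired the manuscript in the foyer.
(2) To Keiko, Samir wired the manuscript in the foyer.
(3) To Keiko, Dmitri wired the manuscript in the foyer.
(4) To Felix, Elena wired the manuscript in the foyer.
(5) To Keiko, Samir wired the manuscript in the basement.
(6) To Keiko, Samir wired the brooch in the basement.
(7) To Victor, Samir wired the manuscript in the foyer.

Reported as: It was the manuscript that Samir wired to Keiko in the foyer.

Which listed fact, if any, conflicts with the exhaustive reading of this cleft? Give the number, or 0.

0

The cleft puts "the manuscript" in focus and presupposes the open proposition with Samir as agent and Keiko as recipient and in the foyer as setting.
Exhaustivity: the manuscript is the only thing satisfying that background.
No listed fact matches the background with a different thing. Exhaustivity holds.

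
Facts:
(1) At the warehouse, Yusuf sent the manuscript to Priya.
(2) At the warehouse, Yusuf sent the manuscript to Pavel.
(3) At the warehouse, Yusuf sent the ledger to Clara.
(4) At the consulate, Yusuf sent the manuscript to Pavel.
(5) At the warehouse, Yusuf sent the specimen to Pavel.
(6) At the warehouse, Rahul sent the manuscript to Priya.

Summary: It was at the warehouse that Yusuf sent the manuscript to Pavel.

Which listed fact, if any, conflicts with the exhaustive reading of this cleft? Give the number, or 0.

The cleft puts "at the warehouse" in focus and presupposes the open proposition with same agent, thing, recipient (Yusuf / the manuscript / Pavel).
The exhaustive reading says no other setting fits that background.
Fact (4) shares the background but with setting = at the consulate; exhaustivity is violated.

4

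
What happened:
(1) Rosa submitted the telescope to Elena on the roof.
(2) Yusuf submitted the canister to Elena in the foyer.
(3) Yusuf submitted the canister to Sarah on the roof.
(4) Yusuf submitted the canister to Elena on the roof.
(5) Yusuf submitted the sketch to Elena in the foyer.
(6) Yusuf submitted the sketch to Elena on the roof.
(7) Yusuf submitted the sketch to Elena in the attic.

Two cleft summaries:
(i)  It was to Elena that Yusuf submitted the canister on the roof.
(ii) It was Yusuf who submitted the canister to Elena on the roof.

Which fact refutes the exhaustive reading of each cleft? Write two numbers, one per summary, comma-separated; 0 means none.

Summary (i) focuses "Elena" (the recipient); background Yusuf as agent and the canister as thing and on the roof as setting. Fact (3) matches that background with recipient = Sarah — refutes (i).
Summary (ii) focuses "Yusuf" (the agent); background the canister as thing and Elena as recipient and on the roof as setting. No fact matches that background with a different agent, so 0.

3, 0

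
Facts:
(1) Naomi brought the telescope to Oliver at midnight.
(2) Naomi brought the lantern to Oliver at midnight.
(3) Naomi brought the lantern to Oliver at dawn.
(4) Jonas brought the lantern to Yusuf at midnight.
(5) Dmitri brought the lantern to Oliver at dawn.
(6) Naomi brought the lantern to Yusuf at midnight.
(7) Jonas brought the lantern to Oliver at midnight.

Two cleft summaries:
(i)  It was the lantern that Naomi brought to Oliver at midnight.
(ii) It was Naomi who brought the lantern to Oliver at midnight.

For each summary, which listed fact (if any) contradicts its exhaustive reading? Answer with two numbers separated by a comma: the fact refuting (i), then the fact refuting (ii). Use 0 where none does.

1, 7

(i): focus "the lantern". Looking for agent = Naomi, recipient = Oliver, setting = at midnight with some other thing — fact (1) has the telescope there. Refuted.
(ii): focus "Naomi". Looking for thing = the lantern, recipient = Oliver, setting = at midnight with some other agent — fact (7) has Jonas there. Refuted.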